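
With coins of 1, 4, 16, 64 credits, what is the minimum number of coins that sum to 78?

6

78 = 1×64 + 3×4 + 2×1
Total coins = 1 + 3 + 2 = 6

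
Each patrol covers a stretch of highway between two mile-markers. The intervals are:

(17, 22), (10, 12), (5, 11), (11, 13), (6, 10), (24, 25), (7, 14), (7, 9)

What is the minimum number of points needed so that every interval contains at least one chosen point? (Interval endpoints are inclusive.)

4

Sorted: [7,9] [6,10] [5,11] [10,12] [11,13] [7,14] [17,22] [24,25]
{[7,9],[6,10],[5,11]} hit by 9; {[10,12],[11,13],[7,14]} hit by 12; {[17,22]} hit by 22; {[24,25]} hit by 25.
Points: 9, 12, 22, 25 (4 total).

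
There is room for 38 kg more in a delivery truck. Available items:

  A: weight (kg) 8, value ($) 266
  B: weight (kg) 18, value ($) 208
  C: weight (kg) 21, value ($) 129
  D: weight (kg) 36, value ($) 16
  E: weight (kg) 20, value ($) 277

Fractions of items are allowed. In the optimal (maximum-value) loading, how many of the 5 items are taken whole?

Order: A (266/8=33.25) > E (277/20=13.85) > B (208/18=11.56) > C (129/21=6.14) > D (16/36=0.44)
Fill: take A (8 @ 266) → take E (20 @ 277) → take 10/18 of B → 115.56; 38/38 used.
2 item(s) taken whole; one partial (take 10/18 of B).

2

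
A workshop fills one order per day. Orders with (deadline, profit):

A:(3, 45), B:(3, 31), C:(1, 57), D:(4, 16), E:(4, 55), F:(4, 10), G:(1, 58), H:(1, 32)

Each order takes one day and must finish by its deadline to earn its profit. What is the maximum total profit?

189

Take jobs in profit order; each goes to the latest open slot no later than its deadline.
By profit: G(d1,58), C(d1,57), E(d4,55), A(d3,45), H(d1,32), B(d3,31), D(d4,16), F(d4,10)
G→slot 1; C skipped; E→slot 4; A→slot 3; H skipped; B→slot 2; D skipped; F skipped.
Profit = 58 + 31 + 45 + 55 = 189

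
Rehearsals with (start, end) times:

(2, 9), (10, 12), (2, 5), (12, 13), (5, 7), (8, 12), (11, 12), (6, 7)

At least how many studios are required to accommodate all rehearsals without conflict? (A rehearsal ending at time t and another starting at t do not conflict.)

Count concurrent intervals with a sweep; the peak is the room count.
Events (time:±→running): 2:+→1 2:+→2 5:-→1 5:+→2 6:+→3 … peak 3.

3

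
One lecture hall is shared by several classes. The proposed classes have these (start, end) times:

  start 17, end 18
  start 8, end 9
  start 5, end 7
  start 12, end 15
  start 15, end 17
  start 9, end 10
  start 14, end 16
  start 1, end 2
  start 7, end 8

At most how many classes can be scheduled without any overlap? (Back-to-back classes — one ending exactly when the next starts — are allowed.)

8

Order by finish time; keep every interval that doesn't clash with the previous kept one.
Sorted by end: (1,2)  (5,7)  (7,8)  (8,9)  (9,10)  (12,15)  (14,16)  (15,17)  (17,18)
take (1,2); take (5,7); take (7,8); take (8,9); take (9,10); take (12,15); take (15,17); take (17,18).
Selected 8 classes.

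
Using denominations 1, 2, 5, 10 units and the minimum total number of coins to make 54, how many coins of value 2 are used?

2

54 − 5×10→4 − 2×2→0
Count of 2: 2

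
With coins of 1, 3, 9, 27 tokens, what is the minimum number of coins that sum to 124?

8

Use the largest denomination that fits, subtract, and repeat.
124 − 4×27→16 − 1×9→7 − 2×3→1 − 1×1→0
Total coins = 4 + 1 + 2 + 1 = 8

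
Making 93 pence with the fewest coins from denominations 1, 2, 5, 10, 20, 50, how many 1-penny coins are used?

93 = 1×50 + 2×20 + 1×2 + 1×1
Count of 1: 1

1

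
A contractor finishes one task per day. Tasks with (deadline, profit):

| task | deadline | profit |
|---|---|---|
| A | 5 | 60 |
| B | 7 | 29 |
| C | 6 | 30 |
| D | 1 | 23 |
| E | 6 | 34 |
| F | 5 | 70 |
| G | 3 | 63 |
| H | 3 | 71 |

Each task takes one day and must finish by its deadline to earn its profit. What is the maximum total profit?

357

Take jobs in profit order; each goes to the latest open slot no later than its deadline.
Profit order: H=71 F=70 G=63 A=60 E=34 C=30 B=29 D=23
Assign: H→slot 3, F→slot 5, G→slot 2, A→slot 4, E→slot 6, C→slot 1, B→slot 7, D skipped.
Slots: [1:C] [2:G] [3:H] [4:A] [5:F] [6:E] [7:B]
Profit = 30 + 63 + 71 + 60 + 70 + 34 + 29 = 357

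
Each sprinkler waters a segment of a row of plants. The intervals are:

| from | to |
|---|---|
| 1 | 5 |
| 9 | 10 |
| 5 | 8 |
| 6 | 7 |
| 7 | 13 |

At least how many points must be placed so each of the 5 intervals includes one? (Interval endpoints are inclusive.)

3

Sort by right endpoint; whenever an interval is uncovered, place a point at its right end.
By right end: [1,5]  [6,7]  [5,8]  [9,10]  [7,13]
[1,5] uncovered → point at 5; [6,7] uncovered → point at 7; [9,10] uncovered → point at 10.
Points: 5, 7, 10 (3 total).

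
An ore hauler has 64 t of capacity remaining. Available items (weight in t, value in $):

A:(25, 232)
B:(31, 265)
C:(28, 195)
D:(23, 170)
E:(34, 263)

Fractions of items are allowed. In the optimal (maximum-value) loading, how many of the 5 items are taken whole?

Order: A (232/25=9.28) > B (265/31=8.55) > E (263/34=7.74) > D (170/23=7.39) > C (195/28=6.96)
Fill: take A (25 @ 232) → take B (31 @ 265) → take 8/34 of E → 61.88; 64/64 used.
2 item(s) taken whole; one partial (take 8/34 of E).

2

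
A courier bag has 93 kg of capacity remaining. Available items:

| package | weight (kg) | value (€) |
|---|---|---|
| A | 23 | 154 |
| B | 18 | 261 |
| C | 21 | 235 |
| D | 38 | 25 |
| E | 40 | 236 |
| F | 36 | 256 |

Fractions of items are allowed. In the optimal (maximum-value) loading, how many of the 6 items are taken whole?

Sort by value per unit weight and fill in that order.
Ratios (sorted): B 14.50, C 11.19, F 7.11, A 6.70, E 5.90, D 0.66
take B (18 @ 261); take C (21 @ 235); take F (36 @ 256); take 18/23 of A → 120.52. Capacity used 93/93.
3 item(s) taken whole; one partial (take 18/23 of A).

3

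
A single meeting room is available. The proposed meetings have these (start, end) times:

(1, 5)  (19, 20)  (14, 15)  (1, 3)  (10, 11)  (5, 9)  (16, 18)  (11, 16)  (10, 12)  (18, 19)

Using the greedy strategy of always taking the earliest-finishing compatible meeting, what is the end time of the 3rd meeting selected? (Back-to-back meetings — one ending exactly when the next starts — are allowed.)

By end time: (1,3), (1,5), (5,9), (10,11), (10,12), (14,15), (11,16), (16,18), (18,19), (19,20).
Pick (1,3); next start ≥ 3 → (5,9); next start ≥ 9 → (10,11); next start ≥ 11 → (14,15); next start ≥ 15 → (16,18); next start ≥ 18 → (18,19); next start ≥ 19 → (19,20).
Selected: (1,3) (5,9) (10,11) (14,15) (16,18) (18,19) (19,20)

11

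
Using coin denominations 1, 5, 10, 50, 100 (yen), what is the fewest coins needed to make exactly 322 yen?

7

Use the largest denomination that fits, subtract, and repeat.
322 − 3×100→22 − 2×10→2 − 2×1→0
Total coins = 3 + 2 + 2 = 7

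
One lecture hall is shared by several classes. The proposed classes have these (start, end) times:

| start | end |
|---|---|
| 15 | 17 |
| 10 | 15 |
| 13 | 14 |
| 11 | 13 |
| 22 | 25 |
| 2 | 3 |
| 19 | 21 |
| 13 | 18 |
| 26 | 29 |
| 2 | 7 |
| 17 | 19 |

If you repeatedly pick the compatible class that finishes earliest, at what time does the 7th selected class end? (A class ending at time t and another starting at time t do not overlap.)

25

By end time: (2,3), (2,7), (11,13), (13,14), (10,15), (15,17), (13,18), (17,19), (19,21), (22,25), (26,29).
Pick (2,3); next start ≥ 3 → (11,13); next start ≥ 13 → (13,14); next start ≥ 14 → (15,17); next start ≥ 17 → (17,19); next start ≥ 19 → (19,21); next start ≥ 21 → (22,25); next start ≥ 25 → (26,29).
Selected: (2,3) (11,13) (13,14) (15,17) (17,19) (19,21) (22,25) (26,29)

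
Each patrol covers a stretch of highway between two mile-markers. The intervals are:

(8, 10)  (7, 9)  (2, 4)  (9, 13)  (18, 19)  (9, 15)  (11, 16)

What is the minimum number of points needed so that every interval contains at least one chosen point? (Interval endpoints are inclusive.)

4

Process intervals by earliest right end; each time one isn't hit yet, stab at its right endpoint.
By right end: [2,4]  [7,9]  [8,10]  [9,13]  [9,15]  [11,16]  [18,19]
[2,4] uncovered → point at 4; [7,9] uncovered → point at 9; [11,16] uncovered → point at 16; [18,19] uncovered → point at 19.
Points: 4, 9, 16, 19 (4 total).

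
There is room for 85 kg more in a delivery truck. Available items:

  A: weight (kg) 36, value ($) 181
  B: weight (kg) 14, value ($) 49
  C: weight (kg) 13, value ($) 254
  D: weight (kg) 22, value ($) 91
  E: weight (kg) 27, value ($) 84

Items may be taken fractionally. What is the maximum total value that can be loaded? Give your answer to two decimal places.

575.00

Sort by value per unit weight and fill in that order.
Order: C (254/13=19.54) > A (181/36=5.03) > D (91/22=4.14) > B (49/14=3.50) > E (84/27=3.11)
Fill: take C (13 @ 254) → take A (36 @ 181) → take D (22 @ 91) → take B (14 @ 49); 85/85 used.
Total value = 575.00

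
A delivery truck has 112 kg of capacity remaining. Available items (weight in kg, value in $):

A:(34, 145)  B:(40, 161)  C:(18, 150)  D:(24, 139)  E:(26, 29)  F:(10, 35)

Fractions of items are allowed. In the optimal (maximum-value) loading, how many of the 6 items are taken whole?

3

Order: C (150/18=8.33) > D (139/24=5.79) > A (145/34=4.26) > B (161/40=4.03) > F (35/10=3.50) > E (29/26=1.12)
Fill: take C (18 @ 150) → take D (24 @ 139) → take A (34 @ 145) → take 36/40 of B → 144.90; 112/112 used.
3 item(s) taken whole; one partial (take 36/40 of B).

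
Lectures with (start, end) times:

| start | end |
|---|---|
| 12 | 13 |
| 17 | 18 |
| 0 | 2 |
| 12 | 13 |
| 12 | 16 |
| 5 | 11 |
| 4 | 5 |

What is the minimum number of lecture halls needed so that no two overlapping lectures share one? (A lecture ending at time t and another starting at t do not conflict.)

Count concurrent intervals with a sweep; the peak is the room count.
Events (time:±→running): 0:+→1 2:-→0 4:+→1 5:-→0 5:+→1 11:-→0 12:+→1 12:+→2 12:+→3 … peak 3.

3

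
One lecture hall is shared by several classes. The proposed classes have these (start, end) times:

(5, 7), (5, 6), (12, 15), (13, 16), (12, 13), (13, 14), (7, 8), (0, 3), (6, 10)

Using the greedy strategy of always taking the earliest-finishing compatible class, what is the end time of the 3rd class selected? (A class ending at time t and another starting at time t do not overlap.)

8

Sorted by end: (0,3)  (5,6)  (5,7)  (7,8)  (6,10)  (12,13)  (13,14)  (12,15)  (13,16)
take (0,3); take (5,6); skip (5,7); take (7,8); skip (6,10); take (12,13); take (13,14).
Selected: (0,3) (5,6) (7,8) (12,13) (13,14)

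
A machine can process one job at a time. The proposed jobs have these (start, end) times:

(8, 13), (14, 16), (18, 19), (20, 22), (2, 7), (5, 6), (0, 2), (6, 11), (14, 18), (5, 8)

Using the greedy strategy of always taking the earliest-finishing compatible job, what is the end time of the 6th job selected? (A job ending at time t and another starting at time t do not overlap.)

22

Sort by end time and greedily take each interval whose start is ≥ the last chosen end.
By end time: (0,2), (5,6), (2,7), (5,8), (6,11), (8,13), (14,16), (14,18), (18,19), (20,22).
Pick (0,2); next start ≥ 2 → (5,6); next start ≥ 6 → (6,11); next start ≥ 11 → (14,16); next start ≥ 16 → (18,19); next start ≥ 19 → (20,22).
Selected: (0,2) (5,6) (6,11) (14,16) (18,19) (20,22)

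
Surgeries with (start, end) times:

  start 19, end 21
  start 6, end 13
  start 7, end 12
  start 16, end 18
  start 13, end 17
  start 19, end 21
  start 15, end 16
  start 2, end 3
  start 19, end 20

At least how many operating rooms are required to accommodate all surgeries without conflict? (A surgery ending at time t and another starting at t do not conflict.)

3

The answer is the maximum number of intervals overlapping at any instant.
starts: [2, 6, 7, 13, 15, 16, 19, 19, 19]
ends:   [3, 12, 13, 16, 17, 18, 20, 21, 21]
s2→1 e3→0 s6→1 s7→2 e12→1 e13→0 s13→1 s15→2 e16→1 s16→2 e17→1 e18→0 s19→1 s19→2 s19→3  — peak 3.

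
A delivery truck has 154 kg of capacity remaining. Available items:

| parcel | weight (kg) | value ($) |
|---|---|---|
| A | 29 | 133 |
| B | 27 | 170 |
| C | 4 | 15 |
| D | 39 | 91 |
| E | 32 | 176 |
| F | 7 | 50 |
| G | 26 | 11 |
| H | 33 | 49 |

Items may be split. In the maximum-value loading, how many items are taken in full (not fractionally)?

6

Sort by value per unit weight and fill in that order.
Ratios (sorted): F 7.14, B 6.30, E 5.50, A 4.59, C 3.75, D 2.33, H 1.48, G 0.42
take F (7 @ 50); take B (27 @ 170); take E (32 @ 176); take A (29 @ 133); take C (4 @ 15); take D (39 @ 91); take 16/33 of H → 23.76. Capacity used 154/154.
6 item(s) taken whole; one partial (take 16/33 of H).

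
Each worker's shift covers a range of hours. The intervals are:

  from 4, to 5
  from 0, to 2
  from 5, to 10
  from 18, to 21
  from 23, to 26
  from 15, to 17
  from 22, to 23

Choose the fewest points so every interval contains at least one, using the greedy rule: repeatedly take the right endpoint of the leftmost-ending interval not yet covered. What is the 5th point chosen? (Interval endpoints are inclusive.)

Process intervals by earliest right end; each time one isn't hit yet, stab at its right endpoint.
By right end: [0,2]  [4,5]  [5,10]  [15,17]  [18,21]  [22,23]  [23,26]
[0,2] uncovered → point at 2; [4,5] uncovered → point at 5; [15,17] uncovered → point at 17; [18,21] uncovered → point at 21; [22,23] uncovered → point at 23.
Points: 2, 5, 17, 21, 23 (5 total).

23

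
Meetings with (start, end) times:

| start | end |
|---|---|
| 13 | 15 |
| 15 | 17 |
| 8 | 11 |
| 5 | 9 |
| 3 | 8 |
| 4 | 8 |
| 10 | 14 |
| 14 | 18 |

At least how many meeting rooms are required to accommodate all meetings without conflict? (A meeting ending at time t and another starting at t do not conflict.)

3

The answer is the maximum number of intervals overlapping at any instant.
starts: [3, 4, 5, 8, 10, 13, 14, 15]
ends:   [8, 8, 9, 11, 14, 15, 17, 18]
s3→1 s4→2 s5→3  — peak 3.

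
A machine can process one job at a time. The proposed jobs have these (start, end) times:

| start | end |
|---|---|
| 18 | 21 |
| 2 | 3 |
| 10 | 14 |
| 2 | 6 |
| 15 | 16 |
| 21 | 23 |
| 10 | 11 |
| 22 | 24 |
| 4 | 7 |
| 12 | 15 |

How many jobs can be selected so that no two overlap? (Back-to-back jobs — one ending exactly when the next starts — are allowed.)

By end time: (2,3), (2,6), (4,7), (10,11), (10,14), (12,15), (15,16), (18,21), (21,23), (22,24).
Pick (2,3); next start ≥ 3 → (4,7); next start ≥ 7 → (10,11); next start ≥ 11 → (12,15); next start ≥ 15 → (15,16); next start ≥ 16 → (18,21); next start ≥ 21 → (21,23).
Selected 7 jobs.

7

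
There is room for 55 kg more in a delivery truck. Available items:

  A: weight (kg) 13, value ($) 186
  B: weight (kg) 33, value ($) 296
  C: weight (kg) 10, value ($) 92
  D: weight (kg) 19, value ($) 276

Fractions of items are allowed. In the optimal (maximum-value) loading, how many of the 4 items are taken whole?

3

Ratios (sorted): D 14.53, A 14.31, C 9.20, B 8.97
take D (19 @ 276); take A (13 @ 186); take C (10 @ 92); take 13/33 of B → 116.61. Capacity used 55/55.
3 item(s) taken whole; one partial (take 13/33 of B).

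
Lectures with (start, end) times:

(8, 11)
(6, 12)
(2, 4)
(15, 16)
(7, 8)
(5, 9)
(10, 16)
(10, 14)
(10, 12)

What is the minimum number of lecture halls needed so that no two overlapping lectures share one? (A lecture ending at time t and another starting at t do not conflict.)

5

starts: [2, 5, 6, 7, 8, 10, 10, 10, 15]
ends:   [4, 8, 9, 11, 12, 12, 14, 16, 16]
s2→1 e4→0 s5→1 s6→2 s7→3 e8→2 s8→3 e9→2 s10→3 s10→4 s10→5  — peak 5.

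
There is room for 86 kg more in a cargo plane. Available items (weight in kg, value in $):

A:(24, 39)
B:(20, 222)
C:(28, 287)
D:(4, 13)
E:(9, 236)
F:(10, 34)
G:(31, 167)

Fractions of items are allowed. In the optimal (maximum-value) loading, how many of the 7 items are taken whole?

3

Ratios (sorted): E 26.22, B 11.10, C 10.25, G 5.39, F 3.40, D 3.25, A 1.62
take E (9 @ 236); take B (20 @ 222); take C (28 @ 287); take 29/31 of G → 156.23. Capacity used 86/86.
3 item(s) taken whole; one partial (take 29/31 of G).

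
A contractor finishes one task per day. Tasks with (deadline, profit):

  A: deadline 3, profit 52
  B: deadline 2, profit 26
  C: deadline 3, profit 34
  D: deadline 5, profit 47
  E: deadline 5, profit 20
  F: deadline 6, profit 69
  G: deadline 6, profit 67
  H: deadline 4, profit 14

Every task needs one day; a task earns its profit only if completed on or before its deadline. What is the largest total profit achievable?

295

Sort by profit descending; place each in the latest free slot ≤ its deadline.
By profit: F(d6,69), G(d6,67), A(d3,52), D(d5,47), C(d3,34), B(d2,26), E(d5,20), H(d4,14)
F→slot 6; G→slot 5; A→slot 3; D→slot 4; C→slot 2; B→slot 1; E skipped; H skipped.
Profit = 26 + 34 + 52 + 47 + 67 + 69 = 295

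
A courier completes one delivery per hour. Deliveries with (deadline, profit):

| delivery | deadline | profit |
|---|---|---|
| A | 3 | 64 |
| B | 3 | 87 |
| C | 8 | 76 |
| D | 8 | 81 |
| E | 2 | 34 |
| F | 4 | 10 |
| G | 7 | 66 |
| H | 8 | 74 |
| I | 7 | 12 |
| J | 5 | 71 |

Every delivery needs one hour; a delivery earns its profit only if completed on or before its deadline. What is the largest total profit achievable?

553

By profit: B(d3,87), D(d8,81), C(d8,76), H(d8,74), J(d5,71), G(d7,66), A(d3,64), E(d2,34), I(d7,12), F(d4,10)
B→slot 3; D→slot 8; C→slot 7; H→slot 6; J→slot 5; G→slot 4; A→slot 2; E→slot 1; I skipped; F skipped.
Profit = 34 + 64 + 87 + 66 + 71 + 74 + 76 + 81 = 553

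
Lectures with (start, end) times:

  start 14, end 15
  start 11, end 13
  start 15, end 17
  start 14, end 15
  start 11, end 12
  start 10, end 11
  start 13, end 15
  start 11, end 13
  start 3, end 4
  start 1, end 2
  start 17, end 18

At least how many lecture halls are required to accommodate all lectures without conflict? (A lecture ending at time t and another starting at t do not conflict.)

3

starts: [1, 3, 10, 11, 11, 11, 13, 14, 14, 15, 17]
ends:   [2, 4, 11, 12, 13, 13, 15, 15, 15, 17, 18]
s1→1 e2→0 s3→1 e4→0 s10→1 e11→0 s11→1 s11→2 s11→3  — peak 3.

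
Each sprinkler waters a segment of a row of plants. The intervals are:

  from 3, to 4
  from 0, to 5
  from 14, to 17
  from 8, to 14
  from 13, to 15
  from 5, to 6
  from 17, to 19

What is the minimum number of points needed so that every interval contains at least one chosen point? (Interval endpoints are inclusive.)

4

Sorted: [3,4] [0,5] [5,6] [8,14] [13,15] [14,17] [17,19]
{[3,4],[0,5]} hit by 4; {[5,6]} hit by 6; {[8,14],[13,15],[14,17]} hit by 14; {[17,19]} hit by 19.
Points: 4, 6, 14, 19 (4 total).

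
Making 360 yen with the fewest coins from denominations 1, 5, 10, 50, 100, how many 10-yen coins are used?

360 = 3×100 + 1×50 + 1×10
Count of 10: 1

1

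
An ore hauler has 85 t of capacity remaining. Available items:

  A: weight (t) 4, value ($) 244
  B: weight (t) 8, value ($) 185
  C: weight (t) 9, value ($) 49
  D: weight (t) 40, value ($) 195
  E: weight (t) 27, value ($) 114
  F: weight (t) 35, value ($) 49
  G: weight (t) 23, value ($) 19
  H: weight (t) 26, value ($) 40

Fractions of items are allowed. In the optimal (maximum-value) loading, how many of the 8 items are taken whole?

Greedy by value/weight ratio, highest first.
Ratios (sorted): A 61.00, B 23.12, C 5.44, D 4.88, E 4.22, H 1.54, F 1.40, G 0.83
take A (4 @ 244); take B (8 @ 185); take C (9 @ 49); take D (40 @ 195); take 24/27 of E → 101.33. Capacity used 85/85.
4 item(s) taken whole; one partial (take 24/27 of E).

4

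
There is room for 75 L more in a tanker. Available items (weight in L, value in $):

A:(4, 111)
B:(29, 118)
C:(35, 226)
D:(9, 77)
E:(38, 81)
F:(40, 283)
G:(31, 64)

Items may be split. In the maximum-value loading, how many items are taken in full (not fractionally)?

Sort by value per unit weight and fill in that order.
Order: A (111/4=27.75) > D (77/9=8.56) > F (283/40=7.08) > C (226/35=6.46) > B (118/29=4.07) > E (81/38=2.13) > G (64/31=2.06)
Fill: take A (4 @ 111) → take D (9 @ 77) → take F (40 @ 283) → take 22/35 of C → 142.06; 75/75 used.
3 item(s) taken whole; one partial (take 22/35 of C).

3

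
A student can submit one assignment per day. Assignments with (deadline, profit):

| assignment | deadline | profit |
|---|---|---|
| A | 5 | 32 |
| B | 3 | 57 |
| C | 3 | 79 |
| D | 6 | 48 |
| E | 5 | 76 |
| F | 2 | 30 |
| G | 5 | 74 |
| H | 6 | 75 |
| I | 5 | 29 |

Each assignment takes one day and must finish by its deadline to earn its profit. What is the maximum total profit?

409

Sort by profit descending; place each in the latest free slot ≤ its deadline.
Profit order: C=79 E=76 H=75 G=74 B=57 D=48 A=32 F=30 I=29
Assign: C→slot 3, E→slot 5, H→slot 6, G→slot 4, B→slot 2, D→slot 1, A skipped, F skipped, I skipped.
Slots: [1:D] [2:B] [3:C] [4:G] [5:E] [6:H]
Profit = 48 + 57 + 79 + 74 + 76 + 75 = 409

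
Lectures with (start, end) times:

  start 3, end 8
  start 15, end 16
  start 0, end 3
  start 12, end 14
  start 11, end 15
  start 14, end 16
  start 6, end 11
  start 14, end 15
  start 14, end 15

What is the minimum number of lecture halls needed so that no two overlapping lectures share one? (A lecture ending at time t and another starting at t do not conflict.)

4

starts: [0, 3, 6, 11, 12, 14, 14, 14, 15]
ends:   [3, 8, 11, 14, 15, 15, 15, 16, 16]
s0→1 e3→0 s3→1 s6→2 e8→1 e11→0 s11→1 s12→2 e14→1 s14→2 s14→3 s14→4  — peak 4.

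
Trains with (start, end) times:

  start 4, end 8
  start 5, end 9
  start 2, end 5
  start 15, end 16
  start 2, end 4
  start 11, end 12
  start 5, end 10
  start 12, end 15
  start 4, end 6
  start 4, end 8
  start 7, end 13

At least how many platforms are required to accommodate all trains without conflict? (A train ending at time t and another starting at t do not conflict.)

5

starts: [2, 2, 4, 4, 4, 5, 5, 7, 11, 12, 15]
ends:   [4, 5, 6, 8, 8, 9, 10, 12, 13, 15, 16]
s2→1 s2→2 e4→1 s4→2 s4→3 s4→4 e5→3 s5→4 s5→5  — peak 5.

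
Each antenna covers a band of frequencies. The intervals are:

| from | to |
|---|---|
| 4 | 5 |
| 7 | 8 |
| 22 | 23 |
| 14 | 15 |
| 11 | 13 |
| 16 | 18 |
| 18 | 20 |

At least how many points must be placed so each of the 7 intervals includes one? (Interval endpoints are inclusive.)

Sorted: [4,5] [7,8] [11,13] [14,15] [16,18] [18,20] [22,23]
{[4,5]} hit by 5; {[7,8]} hit by 8; {[11,13]} hit by 13; {[14,15]} hit by 15; {[16,18],[18,20]} hit by 18; {[22,23]} hit by 23.
Points: 5, 8, 13, 15, 18, 23 (6 total).

6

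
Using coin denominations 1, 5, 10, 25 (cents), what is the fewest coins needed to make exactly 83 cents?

Greedy: take as many of the largest coin as possible, then repeat with the remainder.
83 = 3×25 + 1×5 + 3×1
Total coins = 3 + 1 + 3 = 7

7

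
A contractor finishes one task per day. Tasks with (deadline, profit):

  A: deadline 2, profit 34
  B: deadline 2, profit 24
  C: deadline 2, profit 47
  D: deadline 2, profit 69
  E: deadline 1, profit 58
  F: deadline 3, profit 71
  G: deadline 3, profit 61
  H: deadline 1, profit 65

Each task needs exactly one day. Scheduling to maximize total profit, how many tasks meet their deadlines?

By profit: F(d3,71), D(d2,69), H(d1,65), G(d3,61), E(d1,58), C(d2,47), A(d2,34), B(d2,24)
F→slot 3; D→slot 2; H→slot 1; G skipped; E skipped; C skipped; A skipped; B skipped.
3 of 8 scheduled.

3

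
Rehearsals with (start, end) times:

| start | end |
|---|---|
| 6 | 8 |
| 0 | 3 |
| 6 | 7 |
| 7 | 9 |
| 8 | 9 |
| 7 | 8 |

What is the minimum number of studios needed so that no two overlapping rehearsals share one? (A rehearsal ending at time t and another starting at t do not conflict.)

The answer is the maximum number of intervals overlapping at any instant.
Events (time:±→running): 0:+→1 3:-→0 6:+→1 6:+→2 7:-→1 7:+→2 7:+→3 … peak 3.

3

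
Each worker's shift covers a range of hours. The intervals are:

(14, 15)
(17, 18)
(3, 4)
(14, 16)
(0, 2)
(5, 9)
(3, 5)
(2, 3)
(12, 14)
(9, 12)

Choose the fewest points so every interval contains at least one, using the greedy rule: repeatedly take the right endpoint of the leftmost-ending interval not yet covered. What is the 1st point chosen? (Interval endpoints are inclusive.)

2

Sort by right endpoint; whenever an interval is uncovered, place a point at its right end.
By right end: [0,2]  [2,3]  [3,4]  [3,5]  [5,9]  [9,12]  [12,14]  [14,15]  [14,16]  [17,18]
[0,2] uncovered → point at 2; [3,4] uncovered → point at 4; [5,9] uncovered → point at 9; [12,14] uncovered → point at 14; [17,18] uncovered → point at 18.
Points: 2, 4, 9, 14, 18 (5 total).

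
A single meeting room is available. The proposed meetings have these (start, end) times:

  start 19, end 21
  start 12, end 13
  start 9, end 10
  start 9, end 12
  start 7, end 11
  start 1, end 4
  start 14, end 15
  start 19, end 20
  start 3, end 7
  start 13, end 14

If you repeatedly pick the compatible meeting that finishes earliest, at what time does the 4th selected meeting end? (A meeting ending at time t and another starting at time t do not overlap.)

14

Sort by end time and greedily take each interval whose start is ≥ the last chosen end.
By end time: (1,4), (3,7), (9,10), (7,11), (9,12), (12,13), (13,14), (14,15), (19,20), (19,21).
Pick (1,4); next start ≥ 4 → (9,10); next start ≥ 10 → (12,13); next start ≥ 13 → (13,14); next start ≥ 14 → (14,15); next start ≥ 15 → (19,20).
Selected: (1,4) (9,10) (12,13) (13,14) (14,15) (19,20)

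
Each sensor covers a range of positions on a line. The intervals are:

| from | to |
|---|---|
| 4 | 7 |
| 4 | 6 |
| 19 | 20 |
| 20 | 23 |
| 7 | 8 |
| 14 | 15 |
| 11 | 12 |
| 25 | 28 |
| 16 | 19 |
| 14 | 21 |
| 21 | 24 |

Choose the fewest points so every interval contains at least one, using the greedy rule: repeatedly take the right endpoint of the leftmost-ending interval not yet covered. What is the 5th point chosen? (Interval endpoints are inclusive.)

By right end: [4,6]  [4,7]  [7,8]  [11,12]  [14,15]  [16,19]  [19,20]  [14,21]  [20,23]  [21,24]  [25,28]
[4,6] uncovered → point at 6; [7,8] uncovered → point at 8; [11,12] uncovered → point at 12; [14,15] uncovered → point at 15; [16,19] uncovered → point at 19; [20,23] uncovered → point at 23; [25,28] uncovered → point at 28.
Points: 6, 8, 12, 15, 19, 23, 28 (7 total).

19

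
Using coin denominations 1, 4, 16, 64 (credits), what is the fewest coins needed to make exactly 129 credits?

3

Greedy: take as many of the largest coin as possible, then repeat with the remainder.
129 = 2×64 + 1×1
Total coins = 2 + 1 = 3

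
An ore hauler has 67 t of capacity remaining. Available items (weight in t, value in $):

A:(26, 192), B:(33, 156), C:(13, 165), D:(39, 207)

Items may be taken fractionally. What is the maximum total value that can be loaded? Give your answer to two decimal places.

505.62

Sort by value per unit weight and fill in that order.
Ratios (sorted): C 12.69, A 7.38, D 5.31, B 4.73
take C (13 @ 165); take A (26 @ 192); take 28/39 of D → 148.62. Capacity used 67/67.
Total value = 505.62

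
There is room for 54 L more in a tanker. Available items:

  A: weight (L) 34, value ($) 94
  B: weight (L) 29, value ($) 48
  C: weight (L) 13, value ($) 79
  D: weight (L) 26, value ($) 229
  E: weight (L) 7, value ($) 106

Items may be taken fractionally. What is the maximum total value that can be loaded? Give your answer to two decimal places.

436.12

Order: E (106/7=15.14) > D (229/26=8.81) > C (79/13=6.08) > A (94/34=2.76) > B (48/29=1.66)
Fill: take E (7 @ 106) → take D (26 @ 229) → take C (13 @ 79) → take 8/34 of A → 22.12; 54/54 used.
Total value = 436.12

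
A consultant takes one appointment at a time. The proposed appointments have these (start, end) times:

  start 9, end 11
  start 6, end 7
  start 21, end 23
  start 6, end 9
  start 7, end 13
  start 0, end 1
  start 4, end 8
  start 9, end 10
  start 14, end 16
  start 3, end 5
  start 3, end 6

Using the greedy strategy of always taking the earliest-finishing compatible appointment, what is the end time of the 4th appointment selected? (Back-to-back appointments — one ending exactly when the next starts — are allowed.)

Sorted by end: (0,1)  (3,5)  (3,6)  (6,7)  (4,8)  (6,9)  (9,10)  (9,11)  (7,13)  (14,16)  (21,23)
take (0,1); take (3,5); skip (3,6); take (6,7); skip (6,9); take (9,10); take (14,16); take (21,23).
Selected: (0,1) (3,5) (6,7) (9,10) (14,16) (21,23)

10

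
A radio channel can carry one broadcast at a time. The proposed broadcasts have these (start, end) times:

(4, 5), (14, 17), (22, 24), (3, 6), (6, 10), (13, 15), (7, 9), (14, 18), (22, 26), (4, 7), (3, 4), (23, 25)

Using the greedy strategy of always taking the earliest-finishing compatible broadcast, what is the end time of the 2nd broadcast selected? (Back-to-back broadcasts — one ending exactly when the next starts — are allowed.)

By end time: (3,4), (4,5), (3,6), (4,7), (7,9), (6,10), (13,15), (14,17), (14,18), (22,24), (23,25), (22,26).
Pick (3,4); next start ≥ 4 → (4,5); next start ≥ 5 → (7,9); next start ≥ 9 → (13,15); next start ≥ 15 → (22,24).
Selected: (3,4) (4,5) (7,9) (13,15) (22,24)

5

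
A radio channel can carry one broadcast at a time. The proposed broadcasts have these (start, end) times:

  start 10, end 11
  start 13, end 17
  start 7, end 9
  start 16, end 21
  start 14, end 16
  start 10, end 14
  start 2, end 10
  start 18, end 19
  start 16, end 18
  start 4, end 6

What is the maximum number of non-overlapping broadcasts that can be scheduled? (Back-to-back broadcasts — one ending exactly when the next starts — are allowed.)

Sorted by end: (4,6)  (7,9)  (2,10)  (10,11)  (10,14)  (14,16)  (13,17)  (16,18)  (18,19)  (16,21)
take (4,6); take (7,9); take (10,11); take (14,16); take (16,18); take (18,19); skip (16,21).
Selected 6 broadcasts.

6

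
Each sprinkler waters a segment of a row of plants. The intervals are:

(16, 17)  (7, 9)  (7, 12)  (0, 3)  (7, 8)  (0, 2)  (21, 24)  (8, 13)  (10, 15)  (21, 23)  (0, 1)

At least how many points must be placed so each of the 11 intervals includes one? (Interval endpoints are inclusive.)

5

Sort by right endpoint; whenever an interval is uncovered, place a point at its right end.
By right end: [0,1]  [0,2]  [0,3]  [7,8]  [7,9]  [7,12]  [8,13]  [10,15]  [16,17]  [21,23]  [21,24]
[0,1] uncovered → point at 1; [7,8] uncovered → point at 8; [10,15] uncovered → point at 15; [16,17] uncovered → point at 17; [21,23] uncovered → point at 23.
Points: 1, 8, 15, 17, 23 (5 total).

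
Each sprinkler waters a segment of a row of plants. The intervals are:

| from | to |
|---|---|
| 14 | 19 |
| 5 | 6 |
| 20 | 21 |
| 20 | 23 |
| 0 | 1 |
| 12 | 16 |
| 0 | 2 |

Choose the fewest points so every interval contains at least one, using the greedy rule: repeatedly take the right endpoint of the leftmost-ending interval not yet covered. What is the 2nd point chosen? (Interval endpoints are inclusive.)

By right end: [0,1]  [0,2]  [5,6]  [12,16]  [14,19]  [20,21]  [20,23]
[0,1] uncovered → point at 1; [5,6] uncovered → point at 6; [12,16] uncovered → point at 16; [20,21] uncovered → point at 21.
Points: 1, 6, 16, 21 (4 total).

6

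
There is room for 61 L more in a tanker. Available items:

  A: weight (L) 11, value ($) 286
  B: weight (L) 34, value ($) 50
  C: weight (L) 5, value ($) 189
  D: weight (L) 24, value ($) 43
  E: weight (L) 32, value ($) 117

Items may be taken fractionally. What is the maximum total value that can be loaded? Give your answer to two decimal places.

Order: C (189/5=37.80) > A (286/11=26.00) > E (117/32=3.66) > D (43/24=1.79) > B (50/34=1.47)
Fill: take C (5 @ 189) → take A (11 @ 286) → take E (32 @ 117) → take 13/24 of D → 23.29; 61/61 used.
Total value = 615.29

615.29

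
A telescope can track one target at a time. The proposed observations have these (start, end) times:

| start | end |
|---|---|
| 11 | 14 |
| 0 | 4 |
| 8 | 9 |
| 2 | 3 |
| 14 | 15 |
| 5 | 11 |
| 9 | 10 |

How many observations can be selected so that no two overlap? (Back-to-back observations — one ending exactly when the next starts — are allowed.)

Sort by end time and greedily take each interval whose start is ≥ the last chosen end.
Sorted by end: (2,3)  (0,4)  (8,9)  (9,10)  (5,11)  (11,14)  (14,15)
take (2,3); take (8,9); take (9,10); take (11,14); take (14,15).
Selected 5 observations.

5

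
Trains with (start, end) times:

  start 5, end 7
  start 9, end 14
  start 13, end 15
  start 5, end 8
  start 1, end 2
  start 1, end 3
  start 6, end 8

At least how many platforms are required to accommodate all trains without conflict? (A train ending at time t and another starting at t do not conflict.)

starts: [1, 1, 5, 5, 6, 9, 13]
ends:   [2, 3, 7, 8, 8, 14, 15]
s1→1 s1→2 e2→1 e3→0 s5→1 s5→2 s6→3  — peak 3.

3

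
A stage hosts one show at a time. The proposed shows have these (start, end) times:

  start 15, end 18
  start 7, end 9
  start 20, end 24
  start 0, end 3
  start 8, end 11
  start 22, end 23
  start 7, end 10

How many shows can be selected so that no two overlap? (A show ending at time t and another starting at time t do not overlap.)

By end time: (0,3), (7,9), (7,10), (8,11), (15,18), (22,23), (20,24).
Pick (0,3); next start ≥ 3 → (7,9); next start ≥ 9 → (15,18); next start ≥ 18 → (22,23).
Selected 4 shows.

4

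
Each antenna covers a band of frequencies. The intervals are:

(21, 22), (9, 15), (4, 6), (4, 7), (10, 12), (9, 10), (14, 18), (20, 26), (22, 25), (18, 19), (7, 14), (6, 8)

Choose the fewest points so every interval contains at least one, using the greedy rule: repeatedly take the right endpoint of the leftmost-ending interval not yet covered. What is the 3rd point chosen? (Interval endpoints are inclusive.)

18

Process intervals by earliest right end; each time one isn't hit yet, stab at its right endpoint.
By right end: [4,6]  [4,7]  [6,8]  [9,10]  [10,12]  [7,14]  [9,15]  [14,18]  [18,19]  [21,22]  [22,25]  [20,26]
[4,6] uncovered → point at 6; [9,10] uncovered → point at 10; [14,18] uncovered → point at 18; [21,22] uncovered → point at 22.
Points: 6, 10, 18, 22 (4 total).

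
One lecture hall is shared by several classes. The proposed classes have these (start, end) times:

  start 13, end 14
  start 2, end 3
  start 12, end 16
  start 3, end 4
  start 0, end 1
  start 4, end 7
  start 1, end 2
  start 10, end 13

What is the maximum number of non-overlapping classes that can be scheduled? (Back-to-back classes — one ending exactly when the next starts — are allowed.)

7

Sorted by end: (0,1)  (1,2)  (2,3)  (3,4)  (4,7)  (10,13)  (13,14)  (12,16)
take (0,1); take (1,2); take (2,3); take (3,4); take (4,7); take (10,13); take (13,14).
Selected 7 classes.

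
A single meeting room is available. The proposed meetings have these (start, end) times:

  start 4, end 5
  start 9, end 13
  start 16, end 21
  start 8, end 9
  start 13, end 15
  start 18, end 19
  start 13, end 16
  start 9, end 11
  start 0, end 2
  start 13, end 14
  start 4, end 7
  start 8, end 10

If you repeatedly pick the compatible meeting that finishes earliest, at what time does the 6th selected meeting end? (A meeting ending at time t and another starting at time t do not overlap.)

By end time: (0,2), (4,5), (4,7), (8,9), (8,10), (9,11), (9,13), (13,14), (13,15), (13,16), (18,19), (16,21).
Pick (0,2); next start ≥ 2 → (4,5); next start ≥ 5 → (8,9); next start ≥ 9 → (9,11); next start ≥ 11 → (13,14); next start ≥ 14 → (18,19).
Selected: (0,2) (4,5) (8,9) (9,11) (13,14) (18,19)

19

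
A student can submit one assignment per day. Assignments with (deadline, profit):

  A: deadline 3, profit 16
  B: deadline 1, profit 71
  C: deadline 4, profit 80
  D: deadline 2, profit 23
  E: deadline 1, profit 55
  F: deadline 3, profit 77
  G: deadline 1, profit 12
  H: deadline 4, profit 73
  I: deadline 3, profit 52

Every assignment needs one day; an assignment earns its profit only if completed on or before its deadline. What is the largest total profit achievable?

Sort by profit descending; place each in the latest free slot ≤ its deadline.
Profit order: C=80 F=77 H=73 B=71 E=55 I=52 D=23 A=16 G=12
Assign: C→slot 4, F→slot 3, H→slot 2, B→slot 1, E skipped, I skipped, D skipped, A skipped, G skipped.
Slots: [1:B] [2:H] [3:F] [4:C]
Profit = 71 + 73 + 77 + 80 = 301

301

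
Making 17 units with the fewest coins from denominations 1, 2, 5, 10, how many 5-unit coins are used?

1

Use the largest denomination that fits, subtract, and repeat.
17 − 1×10→7 − 1×5→2 − 1×2→0
Count of 5: 1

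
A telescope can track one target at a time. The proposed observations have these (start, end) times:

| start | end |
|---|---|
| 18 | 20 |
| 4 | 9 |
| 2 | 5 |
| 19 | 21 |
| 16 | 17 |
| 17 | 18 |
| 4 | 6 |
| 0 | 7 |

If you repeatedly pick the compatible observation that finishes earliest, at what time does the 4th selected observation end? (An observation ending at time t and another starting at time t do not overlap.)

20

Greedy by earliest finish: after sorting by end time, pick each interval compatible with the last pick.
By end time: (2,5), (4,6), (0,7), (4,9), (16,17), (17,18), (18,20), (19,21).
Pick (2,5); next start ≥ 5 → (16,17); next start ≥ 17 → (17,18); next start ≥ 18 → (18,20).
Selected: (2,5) (16,17) (17,18) (18,20)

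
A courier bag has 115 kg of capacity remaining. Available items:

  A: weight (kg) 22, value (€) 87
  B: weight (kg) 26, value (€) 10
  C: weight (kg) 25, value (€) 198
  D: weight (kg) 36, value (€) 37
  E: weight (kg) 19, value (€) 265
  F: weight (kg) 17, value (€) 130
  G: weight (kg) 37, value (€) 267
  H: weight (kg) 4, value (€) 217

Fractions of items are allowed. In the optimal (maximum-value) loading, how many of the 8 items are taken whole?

Sort by value per unit weight and fill in that order.
Ratios (sorted): H 54.25, E 13.95, C 7.92, F 7.65, G 7.22, A 3.95, D 1.03, B 0.38
take H (4 @ 217); take E (19 @ 265); take C (25 @ 198); take F (17 @ 130); take G (37 @ 267); take 13/22 of A → 51.41. Capacity used 115/115.
5 item(s) taken whole; one partial (take 13/22 of A).

5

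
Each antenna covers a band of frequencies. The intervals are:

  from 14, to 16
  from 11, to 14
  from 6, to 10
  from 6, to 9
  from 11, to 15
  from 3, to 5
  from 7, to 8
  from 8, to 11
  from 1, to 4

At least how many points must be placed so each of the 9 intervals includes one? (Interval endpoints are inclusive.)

Sorted: [1,4] [3,5] [7,8] [6,9] [6,10] [8,11] [11,14] [11,15] [14,16]
{[1,4],[3,5]} hit by 4; {[7,8],[6,9],[6,10],[8,11]} hit by 8; {[11,14],[11,15],[14,16]} hit by 14.
Points: 4, 8, 14 (3 total).

3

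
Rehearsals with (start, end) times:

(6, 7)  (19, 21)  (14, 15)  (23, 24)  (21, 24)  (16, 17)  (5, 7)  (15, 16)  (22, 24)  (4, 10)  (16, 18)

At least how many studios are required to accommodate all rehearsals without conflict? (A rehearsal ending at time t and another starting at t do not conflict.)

3

Count concurrent intervals with a sweep; the peak is the room count.
starts: [4, 5, 6, 14, 15, 16, 16, 19, 21, 22, 23]
ends:   [7, 7, 10, 15, 16, 17, 18, 21, 24, 24, 24]
s4→1 s5→2 s6→3  — peak 3.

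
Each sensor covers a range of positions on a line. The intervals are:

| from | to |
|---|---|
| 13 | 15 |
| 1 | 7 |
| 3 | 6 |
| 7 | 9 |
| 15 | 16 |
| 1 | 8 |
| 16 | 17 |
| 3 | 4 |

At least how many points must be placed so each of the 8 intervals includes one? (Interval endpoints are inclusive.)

4

Sort by right endpoint; whenever an interval is uncovered, place a point at its right end.
By right end: [3,4]  [3,6]  [1,7]  [1,8]  [7,9]  [13,15]  [15,16]  [16,17]
[3,4] uncovered → point at 4; [7,9] uncovered → point at 9; [13,15] uncovered → point at 15; [16,17] uncovered → point at 17.
Points: 4, 9, 15, 17 (4 total).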